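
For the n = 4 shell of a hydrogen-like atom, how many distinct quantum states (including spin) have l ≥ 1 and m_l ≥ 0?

For n = 4, l ranges over 0 … 3.
Orbitals with l ≥ 1 and m_l ≥ 0, by l: l=1 → 2; l=2 → 3; l=3 → 4.
Orbitals: 2 + 3 + 4 = 9. Each orbital carries two spin states, so 9 × 2 = 18 states.

18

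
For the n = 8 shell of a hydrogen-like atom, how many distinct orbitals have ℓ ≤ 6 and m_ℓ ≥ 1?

21

The (ℓ, m_ℓ) pairs meeting ℓ ≤ 6 and m_ℓ ≥ 1 give: ℓ=1 → 1; ℓ=2 → 2; ℓ=3 → 3; ℓ=4 → 4; ℓ=5 → 5; ℓ=6 → 6.
Total orbitals: 1 + 2 + 3 + 4 + 5 + 6 = 21.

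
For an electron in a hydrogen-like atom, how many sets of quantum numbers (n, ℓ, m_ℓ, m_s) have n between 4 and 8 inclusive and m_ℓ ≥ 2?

For each n in the range, tally the orbitals obeying m_ℓ ≥ 2:
n=4 → 3; n=5 → 6; n=6 → 10; n=7 → 15; n=8 → 21.
Orbitals: 3 + 6 + 10 + 15 + 21 = 55. Including both spin states (m_s = ±1/2) gives 2 × 55 = 110 states.

110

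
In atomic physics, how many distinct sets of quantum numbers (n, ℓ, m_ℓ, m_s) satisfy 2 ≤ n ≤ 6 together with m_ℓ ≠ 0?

140

For each n in the range, tally the orbitals obeying m_ℓ ≠ 0:
n=2 → 2; n=3 → 6; n=4 → 12; n=5 → 20; n=6 → 30.
Orbitals: 2 + 6 + 12 + 20 + 30 = 70. Including both spin states (m_s = ±1/2) gives 2 × 70 = 140 states.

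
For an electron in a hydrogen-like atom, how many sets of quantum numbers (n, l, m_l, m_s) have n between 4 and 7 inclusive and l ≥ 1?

244

Per-shell orbital counts meeting the constraint:
n=4 → 15; n=5 → 24; n=6 → 35; n=7 → 48.
Orbitals: 15 + 24 + 35 + 48 = 122. Including both spin states (m_s = ±1/2) gives 2 × 122 = 244 states.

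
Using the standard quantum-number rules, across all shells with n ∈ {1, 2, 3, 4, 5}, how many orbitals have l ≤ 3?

46

Work shell by shell — for each n, count the (l, m_l) pairs that satisfy l ≤ 3:
n=1 → 1; n=2 → 4; n=3 → 9; n=4 → 16; n=5 → 16.
Total orbitals: 1 + 4 + 9 + 16 + 16 = 46.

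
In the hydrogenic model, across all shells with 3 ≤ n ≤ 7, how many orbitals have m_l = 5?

3

Go shell by shell, enumerating (l, m_l) with m_l = 5:
n=6 → 1; n=7 → 2.
Total orbitals: 1 + 2 = 3.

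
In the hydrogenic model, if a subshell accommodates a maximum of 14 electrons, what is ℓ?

2(2ℓ+1) = 14 ⇒ 2ℓ+1 = 7 ⇒ ℓ = 3.

ℓ = 3 (f)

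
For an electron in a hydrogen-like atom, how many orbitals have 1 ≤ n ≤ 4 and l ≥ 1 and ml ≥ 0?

16

Treat each shell separately and count matching orbitals:
n=2 → 2; n=3 → 5; n=4 → 9.
Total orbitals: 2 + 5 + 9 = 16.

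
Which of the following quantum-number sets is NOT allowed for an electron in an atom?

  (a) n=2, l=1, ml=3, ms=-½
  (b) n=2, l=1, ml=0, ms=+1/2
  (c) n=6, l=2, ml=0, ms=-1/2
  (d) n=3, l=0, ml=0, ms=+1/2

(a)

(a) has |ml| = 3 > l = 1, violating −l ≤ ml ≤ l.
The remaining sets (b), (c), (d) satisfy all four rules.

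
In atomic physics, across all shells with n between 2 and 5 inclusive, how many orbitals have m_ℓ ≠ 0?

40

Treat each shell separately and count matching orbitals:
n=2 → 2; n=3 → 6; n=4 → 12; n=5 → 20.
Total orbitals: 2 + 6 + 12 + 20 = 40.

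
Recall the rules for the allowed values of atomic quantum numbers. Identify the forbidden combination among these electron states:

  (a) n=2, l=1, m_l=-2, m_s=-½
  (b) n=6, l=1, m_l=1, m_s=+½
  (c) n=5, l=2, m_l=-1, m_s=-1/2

(a)

(a) has |m_l| = 2 > l = 1, violating −l ≤ m_l ≤ l.
The remaining sets (b), (c) satisfy all four rules.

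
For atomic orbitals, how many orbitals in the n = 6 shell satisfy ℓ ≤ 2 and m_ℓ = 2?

Per ℓ-value: ℓ=2 → 1.
Total orbitals: 1.

1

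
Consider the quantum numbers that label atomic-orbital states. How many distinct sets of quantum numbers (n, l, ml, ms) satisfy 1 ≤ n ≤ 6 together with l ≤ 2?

Count contributing orbitals for each principal shell:
n=1 → 1; n=2 → 4; n=3 → 9; n=4 → 9; n=5 → 9; n=6 → 9.
Orbitals: 1 + 4 + 9 + 9 + 9 + 9 = 41. Including both spin states (ms = ±1/2) gives 2 × 41 = 82 states.

82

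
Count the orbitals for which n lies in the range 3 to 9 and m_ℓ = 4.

Per-shell orbital counts meeting the constraint:
n=5 → 1; n=6 → 2; n=7 → 3; n=8 → 4; n=9 → 5.
Total orbitals: 1 + 2 + 3 + 4 + 5 = 15.

15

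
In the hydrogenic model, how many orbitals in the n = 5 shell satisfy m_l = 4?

1

For n = 5, l ranges over 0 … 4.
Orbitals with m_l = 4, by l: l=4 → 1.
Total orbitals: 1.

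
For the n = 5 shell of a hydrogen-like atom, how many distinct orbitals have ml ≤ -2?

6

Go through l = 0, …, 4 (the values permitted for n = 5).
Contributions: l=2 → 1; l=3 → 2; l=4 → 3.
Total orbitals: 1 + 2 + 3 = 6.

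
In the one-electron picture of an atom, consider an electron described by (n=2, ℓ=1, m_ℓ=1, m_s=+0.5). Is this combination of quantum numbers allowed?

Valid

n = 2 is a positive integer. ℓ = 1 satisfies 0 ≤ ℓ ≤ n−1 = 1. m_ℓ = 1 lies in the range −ℓ … +ℓ (here −1 … 1). m_s = +1/2 is one of ±1/2.
All four constraints are satisfied.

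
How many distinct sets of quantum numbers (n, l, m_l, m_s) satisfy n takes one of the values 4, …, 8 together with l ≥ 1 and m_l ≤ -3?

Work shell by shell — for each n, count the (l, m_l) pairs that satisfy l ≥ 1 and m_l ≤ -3:
n=4 → 1; n=5 → 3; n=6 → 6; n=7 → 10; n=8 → 15.
Orbitals: 1 + 3 + 6 + 10 + 15 = 35. Including both spin states (m_s = ±1/2) gives 2 × 35 = 70 states.

70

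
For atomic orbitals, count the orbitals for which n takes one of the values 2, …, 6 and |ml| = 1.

30

Treat each shell separately and count matching orbitals:
n=2 → 2; n=3 → 4; n=4 → 6; n=5 → 8; n=6 → 10.
Total orbitals: 2 + 4 + 6 + 8 + 10 = 30.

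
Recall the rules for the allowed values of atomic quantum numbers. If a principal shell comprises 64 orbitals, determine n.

n = 8

n² = 64 ⇒ n = 8.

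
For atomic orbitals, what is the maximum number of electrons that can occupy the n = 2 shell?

8

A shell holds 2n² electrons: 2 × 2² = 2 × 4 = 8.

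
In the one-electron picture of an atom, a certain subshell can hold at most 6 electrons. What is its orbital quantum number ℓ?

2(2ℓ+1) = 6 ⇒ 2ℓ+1 = 3 ⇒ ℓ = 1.

ℓ = 1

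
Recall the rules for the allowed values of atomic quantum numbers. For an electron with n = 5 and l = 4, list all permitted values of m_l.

-4, -3, -2, -1, 0, 1, 2, 3, 4

m_l takes every integer from −l to +l. With l = 4 that gives the 9 values -4, -3, -2, -1, 0, 1, 2, 3, 4.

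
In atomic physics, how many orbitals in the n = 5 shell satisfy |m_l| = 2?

For n = 5, l ranges over 0 … 4.
Per l-value: l=2 → 2; l=3 → 2; l=4 → 2.
Total orbitals: 2 + 2 + 2 = 6.

6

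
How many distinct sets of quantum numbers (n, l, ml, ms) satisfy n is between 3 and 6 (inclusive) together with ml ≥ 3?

20

For each n in the range, tally the orbitals obeying ml ≥ 3:
n=4 → 1; n=5 → 3; n=6 → 6.
Orbitals: 1 + 3 + 6 = 10. Including both spin states (ms = ±1/2) gives 2 × 10 = 20 states.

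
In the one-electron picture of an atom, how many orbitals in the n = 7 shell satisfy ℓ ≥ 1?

48

Per ℓ-value: ℓ=1 → 3; ℓ=2 → 5; ℓ=3 → 7; ℓ=4 → 9; ℓ=5 → 11; ℓ=6 → 13.
Total orbitals: 3 + 5 + 7 + 9 + 11 + 13 = 48.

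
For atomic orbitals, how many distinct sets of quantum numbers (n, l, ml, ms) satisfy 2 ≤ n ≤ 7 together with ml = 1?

Count contributing orbitals for each principal shell:
n=2 → 1; n=3 → 2; n=4 → 3; n=5 → 4; n=6 → 5; n=7 → 6.
Orbitals: 1 + 2 + 3 + 4 + 5 + 6 = 21. Including both spin states (ms = ±1/2) gives 2 × 21 = 42 states.

42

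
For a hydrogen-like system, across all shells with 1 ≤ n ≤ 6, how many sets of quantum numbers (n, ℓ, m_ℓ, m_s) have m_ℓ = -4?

6

Count contributing orbitals for each principal shell:
n=5 → 1; n=6 → 2.
Orbitals: 1 + 2 = 3. Including both spin states (m_s = ±1/2) gives 2 × 3 = 6 states.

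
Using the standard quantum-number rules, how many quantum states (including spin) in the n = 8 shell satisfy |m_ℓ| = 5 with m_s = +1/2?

6

Go through ℓ = 0, …, 7 (the values permitted for n = 8).
Contributions: ℓ=5 → 2; ℓ=6 → 2; ℓ=7 → 2.
Orbitals: 2 + 2 + 2 = 6. With m_s fixed to a single value there is one state per orbital, giving 6 states.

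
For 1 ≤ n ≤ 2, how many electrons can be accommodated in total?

10

Total orbitals = 1² + 2² = 5. Doubling for spin gives 10 electrons.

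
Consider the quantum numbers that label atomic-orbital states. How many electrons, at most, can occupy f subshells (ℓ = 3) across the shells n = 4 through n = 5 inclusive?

28

An f subshell (ℓ = 3) exists for every n ≥ 4, so shells n = 4, 5 each contribute one — 2 subshells.
Since each f subshell holds 2(2·3+1) = 14 electrons, the total is 2 × 14 = 28.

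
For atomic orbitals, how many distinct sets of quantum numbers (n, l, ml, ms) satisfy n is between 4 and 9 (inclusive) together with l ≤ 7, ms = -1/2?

For each n in the range, tally the orbitals obeying l ≤ 7:
n=4 → 16; n=5 → 25; n=6 → 36; n=7 → 49; n=8 → 64; n=9 → 64.
Orbitals: 16 + 25 + 36 + 49 + 64 + 64 = 254. With ms fixed to -1/2 there is one state per orbital, so 254 states.

254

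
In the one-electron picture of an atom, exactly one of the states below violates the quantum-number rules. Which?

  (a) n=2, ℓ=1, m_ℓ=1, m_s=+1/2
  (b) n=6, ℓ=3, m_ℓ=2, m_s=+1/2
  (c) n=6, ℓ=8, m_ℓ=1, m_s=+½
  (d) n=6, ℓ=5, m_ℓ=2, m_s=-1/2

(c)

(c) has ℓ = 8 ≥ n = 6, violating 0 ≤ ℓ ≤ n−1.
The remaining sets (a), (b), (d) satisfy all four rules.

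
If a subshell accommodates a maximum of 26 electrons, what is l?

l = 6 (i)

2(2l+1) = 26 ⇒ 2l+1 = 13 ⇒ l = 6.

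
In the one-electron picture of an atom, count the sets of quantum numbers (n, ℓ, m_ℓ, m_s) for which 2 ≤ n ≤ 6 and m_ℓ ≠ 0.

140

Treat each shell separately and count matching orbitals:
n=2 → 2; n=3 → 6; n=4 → 12; n=5 → 20; n=6 → 30.
Orbitals: 2 + 6 + 12 + 20 + 30 = 70. Including both spin states (m_s = ±1/2) gives 2 × 70 = 140 states.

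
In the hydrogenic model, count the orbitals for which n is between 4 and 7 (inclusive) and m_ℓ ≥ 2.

For each n in the range, tally the orbitals obeying m_ℓ ≥ 2:
n=4 → 3; n=5 → 6; n=6 → 10; n=7 → 15.
Total orbitals: 3 + 6 + 10 + 15 = 34.

34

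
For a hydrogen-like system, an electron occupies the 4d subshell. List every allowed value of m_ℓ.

The 4d subshell has ℓ = 2, and m_ℓ takes every integer from −ℓ to +ℓ. With ℓ = 2 that gives the 5 values -2, -1, 0, 1, 2.

-2, -1, 0, 1, 2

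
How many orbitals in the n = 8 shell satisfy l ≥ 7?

Orbitals with l ≥ 7, by l: l=7 → 15.
Total orbitals: 15.

15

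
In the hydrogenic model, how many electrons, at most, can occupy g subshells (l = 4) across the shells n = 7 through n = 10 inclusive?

A g subshell (l = 4) exists for every n ≥ 5, so shells n = 7, 8, 9, 10 each contribute one — 4 subshells.
Since each g subshell holds 2(2·4+1) = 18 electrons, the total is 4 × 18 = 72.

72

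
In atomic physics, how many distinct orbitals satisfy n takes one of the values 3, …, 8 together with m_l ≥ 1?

Go shell by shell, enumerating (l, m_l) with m_l ≥ 1:
n=3 → 3; n=4 → 6; n=5 → 10; n=6 → 15; n=7 → 21; n=8 → 28.
Total orbitals: 3 + 6 + 10 + 15 + 21 + 28 = 83.

83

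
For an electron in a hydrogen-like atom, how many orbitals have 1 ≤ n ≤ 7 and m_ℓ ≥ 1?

Count contributing orbitals for each principal shell:
n=2 → 1; n=3 → 3; n=4 → 6; n=5 → 10; n=6 → 15; n=7 → 21.
Total orbitals: 1 + 3 + 6 + 10 + 15 + 21 = 56.

56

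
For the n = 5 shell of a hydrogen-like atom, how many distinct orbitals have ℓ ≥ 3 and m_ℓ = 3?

For n = 5, ℓ ranges over 0 … 4.
Orbitals with ℓ ≥ 3 and m_ℓ = 3, by ℓ: ℓ=3 → 1; ℓ=4 → 1.
Total orbitals: 1 + 1 = 2.

2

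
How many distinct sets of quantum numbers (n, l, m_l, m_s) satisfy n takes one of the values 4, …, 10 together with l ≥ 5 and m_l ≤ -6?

For each n in the range, tally the orbitals obeying l ≥ 5 and m_l ≤ -6:
n=7 → 1; n=8 → 3; n=9 → 6; n=10 → 10.
Orbitals: 1 + 3 + 6 + 10 = 20. Including both spin states (m_s = ±1/2) gives 2 × 20 = 40 states.

40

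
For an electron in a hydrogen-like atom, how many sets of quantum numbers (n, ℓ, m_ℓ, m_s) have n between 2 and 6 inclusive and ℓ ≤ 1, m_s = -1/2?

20

Treat each shell separately and count matching orbitals:
n=2 → 4; n=3 → 4; n=4 → 4; n=5 → 4; n=6 → 4.
Orbitals: 4 + 4 + 4 + 4 + 4 = 20. With m_s fixed to -1/2 there is one state per orbital, so 20 states.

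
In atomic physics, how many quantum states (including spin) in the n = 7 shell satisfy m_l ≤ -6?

2

With n = 7 the allowed l are 0, 1, …, 6.
Orbitals with m_l ≤ -6, by l: l=6 → 1.
Orbitals: 1. Each orbital carries two spin states, so 1 × 2 = 2 states.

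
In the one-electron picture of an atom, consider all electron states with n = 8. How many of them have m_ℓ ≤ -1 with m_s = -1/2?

28

Contributions: ℓ=1 → 1; ℓ=2 → 2; ℓ=3 → 3; ℓ=4 → 4; ℓ=5 → 5; ℓ=6 → 6; ℓ=7 → 7.
Orbitals: 1 + 2 + 3 + 4 + 5 + 6 + 7 = 28. With m_s fixed to a single value there is one state per orbital, giving 28 states.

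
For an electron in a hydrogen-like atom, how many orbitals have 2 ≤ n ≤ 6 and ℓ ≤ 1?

Per-shell orbital counts meeting the constraint:
n=2 → 4; n=3 → 4; n=4 → 4; n=5 → 4; n=6 → 4.
Total orbitals: 4 + 4 + 4 + 4 + 4 = 20.

20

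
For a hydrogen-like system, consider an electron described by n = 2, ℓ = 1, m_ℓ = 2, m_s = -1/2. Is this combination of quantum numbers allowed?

Invalid

The magnetic quantum number must satisfy −ℓ ≤ m_ℓ ≤ ℓ. With ℓ = 1, m_ℓ can only be -1, 0, 1, so m_ℓ = 2 is forbidden.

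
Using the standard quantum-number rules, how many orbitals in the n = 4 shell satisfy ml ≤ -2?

3

Contributions: l=2 → 1; l=3 → 2.
Total orbitals: 1 + 2 = 3.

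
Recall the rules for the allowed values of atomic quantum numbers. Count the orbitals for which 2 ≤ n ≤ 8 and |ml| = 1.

Go shell by shell, enumerating (l, ml) with |ml| = 1:
n=2 → 2; n=3 → 4; n=4 → 6; n=5 → 8; n=6 → 10; n=7 → 12; n=8 → 14.
Total orbitals: 2 + 4 + 6 + 8 + 10 + 12 + 14 = 56.

56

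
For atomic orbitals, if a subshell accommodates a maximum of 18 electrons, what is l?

l = 4 (g)

2(2l+1) = 18 ⇒ 2l+1 = 9 ⇒ l = 4.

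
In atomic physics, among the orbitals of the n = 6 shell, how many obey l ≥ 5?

For n = 6, l ranges over 0 … 5.
Contributions: l=5 → 11.
Total orbitals: 11.

11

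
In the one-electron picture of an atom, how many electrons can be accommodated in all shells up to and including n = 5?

Total orbitals = 1² + 2² + 3² + 4² + 5² = 55. Doubling for spin gives 110 electrons.

110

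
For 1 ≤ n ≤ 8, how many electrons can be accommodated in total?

408

Total orbitals = 1² + 2² + 3² + 4² + 5² + 6² + 7² + 8² = 204. Doubling for spin gives 408 electrons.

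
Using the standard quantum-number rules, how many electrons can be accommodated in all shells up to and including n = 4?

Total orbitals = 1² + 2² + 3² + 4² = 30. Doubling for spin gives 60 electrons.

60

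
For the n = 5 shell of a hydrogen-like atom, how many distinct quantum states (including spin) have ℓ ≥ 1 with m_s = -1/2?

Go through ℓ = 0, …, 4 (the values permitted for n = 5).
Contributions: ℓ=1 → 3; ℓ=2 → 5; ℓ=3 → 7; ℓ=4 → 9.
Orbitals: 3 + 5 + 7 + 9 = 24. With m_s fixed to a single value there is one state per orbital, giving 24 states.

24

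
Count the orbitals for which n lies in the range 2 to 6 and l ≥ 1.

For each n in the range, tally the orbitals obeying l ≥ 1:
n=2 → 3; n=3 → 8; n=4 → 15; n=5 → 24; n=6 → 35.
Total orbitals: 3 + 8 + 15 + 24 + 35 = 85.

85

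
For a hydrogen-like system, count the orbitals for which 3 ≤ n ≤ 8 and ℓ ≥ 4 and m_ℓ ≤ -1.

50

For each n in the range, tally the orbitals obeying ℓ ≥ 4 and m_ℓ ≤ -1:
n=5 → 4; n=6 → 9; n=7 → 15; n=8 → 22.
Total orbitals: 4 + 9 + 15 + 22 = 50.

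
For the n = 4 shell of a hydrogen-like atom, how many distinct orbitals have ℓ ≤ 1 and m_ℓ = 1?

1

Go through ℓ = 0, …, 3 (the values permitted for n = 4).
Orbitals with ℓ ≤ 1 and m_ℓ = 1, by ℓ: ℓ=1 → 1.
Total orbitals: 1.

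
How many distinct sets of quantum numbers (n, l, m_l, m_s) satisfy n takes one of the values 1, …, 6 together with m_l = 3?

12

Go shell by shell, enumerating (l, m_l) with m_l = 3:
n=4 → 1; n=5 → 2; n=6 → 3.
Orbitals: 1 + 2 + 3 = 6. Including both spin states (m_s = ±1/2) gives 2 × 6 = 12 states.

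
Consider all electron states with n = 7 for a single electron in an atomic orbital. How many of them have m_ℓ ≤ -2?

The n = 7 shell has ℓ = 0 through 6; check each.
Per ℓ-value: ℓ=2 → 1; ℓ=3 → 2; ℓ=4 → 3; ℓ=5 → 4; ℓ=6 → 5.
Orbitals: 1 + 2 + 3 + 4 + 5 = 15. Each orbital carries two spin states, so 15 × 2 = 30 states.

30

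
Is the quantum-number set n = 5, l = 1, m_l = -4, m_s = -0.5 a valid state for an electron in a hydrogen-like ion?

Not allowed

The magnetic quantum number must satisfy −l ≤ m_l ≤ l. With l = 1, m_l can only be -1, 0, 1, so m_l = -4 is forbidden.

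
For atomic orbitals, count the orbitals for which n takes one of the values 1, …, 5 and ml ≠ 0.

40

Work shell by shell — for each n, count the (l, ml) pairs that satisfy ml ≠ 0:
n=2 → 2; n=3 → 6; n=4 → 12; n=5 → 20.
Total orbitals: 2 + 6 + 12 + 20 = 40.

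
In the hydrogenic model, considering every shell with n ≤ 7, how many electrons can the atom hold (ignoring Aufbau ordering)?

Total orbitals = 1² + 2² + 3² + 4² + 5² + 6² + 7² = 140. Doubling for spin gives 280 electrons.

280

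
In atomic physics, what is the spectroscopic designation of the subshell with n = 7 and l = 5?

l = 5 corresponds to the letter 'h', so the subshell is 7h.

7h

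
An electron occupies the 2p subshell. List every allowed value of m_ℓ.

-1, 0, 1

The 2p subshell has ℓ = 1, and m_ℓ takes every integer from −ℓ to +ℓ. With ℓ = 1 that gives the 3 values -1, 0, 1.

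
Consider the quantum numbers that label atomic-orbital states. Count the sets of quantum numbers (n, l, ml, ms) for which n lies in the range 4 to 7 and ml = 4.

Treat each shell separately and count matching orbitals:
n=5 → 1; n=6 → 2; n=7 → 3.
Orbitals: 1 + 2 + 3 = 6. Including both spin states (ms = ±1/2) gives 2 × 6 = 12 states.

12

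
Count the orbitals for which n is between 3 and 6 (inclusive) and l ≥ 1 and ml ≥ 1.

Treat each shell separately and count matching orbitals:
n=3 → 3; n=4 → 6; n=5 → 10; n=6 → 15.
Total orbitals: 3 + 6 + 10 + 15 = 34.

34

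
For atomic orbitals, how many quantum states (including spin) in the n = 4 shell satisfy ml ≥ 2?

Go through l = 0, …, 3 (the values permitted for n = 4).
Orbitals with ml ≥ 2, by l: l=2 → 1; l=3 → 2.
Orbitals: 1 + 2 = 3. Each orbital carries two spin states, so 3 × 2 = 6 states.

6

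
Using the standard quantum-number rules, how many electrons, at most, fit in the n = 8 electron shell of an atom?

128

A shell holds 2n² electrons: 2 × 8² = 2 × 64 = 128.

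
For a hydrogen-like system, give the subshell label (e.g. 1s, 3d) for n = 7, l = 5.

7h

l = 5 corresponds to the letter 'h', so the subshell is 7h.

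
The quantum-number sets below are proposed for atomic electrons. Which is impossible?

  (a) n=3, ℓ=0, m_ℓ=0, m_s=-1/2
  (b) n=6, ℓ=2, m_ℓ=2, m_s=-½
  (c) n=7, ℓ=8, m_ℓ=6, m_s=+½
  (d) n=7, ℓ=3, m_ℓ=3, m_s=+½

(c) has ℓ = 8 ≥ n = 7, violating 0 ≤ ℓ ≤ n−1.
The remaining sets (a), (b), (d) satisfy all four rules.

(c)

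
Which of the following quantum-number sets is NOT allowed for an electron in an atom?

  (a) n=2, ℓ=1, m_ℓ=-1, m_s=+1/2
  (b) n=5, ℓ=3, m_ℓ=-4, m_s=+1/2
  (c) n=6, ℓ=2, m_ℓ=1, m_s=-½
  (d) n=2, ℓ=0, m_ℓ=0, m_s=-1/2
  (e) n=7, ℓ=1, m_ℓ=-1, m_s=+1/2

(b) has |m_ℓ| = 4 > ℓ = 3, violating −ℓ ≤ m_ℓ ≤ ℓ.
The remaining sets (a), (c), (d), (e) satisfy all four rules.

(b)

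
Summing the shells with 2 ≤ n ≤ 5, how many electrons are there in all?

Shell n has n² orbitals: 2²=4 + 3²=9 + 4²=16 + 5²=25 = 54 orbitals.
Two spin states per orbital: 2 × 54 = 108 electrons.

108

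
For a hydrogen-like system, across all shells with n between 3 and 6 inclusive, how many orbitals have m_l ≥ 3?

Per-shell orbital counts meeting the constraint:
n=4 → 1; n=5 → 3; n=6 → 6.
Total orbitals: 1 + 3 + 6 = 10.

10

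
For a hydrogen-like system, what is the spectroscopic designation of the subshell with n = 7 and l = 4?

l = 4 corresponds to the letter 'g', so the subshell is 7g.

7g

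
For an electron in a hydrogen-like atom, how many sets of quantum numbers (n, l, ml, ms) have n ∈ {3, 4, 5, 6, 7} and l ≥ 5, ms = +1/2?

Treat each shell separately and count matching orbitals:
n=6 → 11; n=7 → 24.
Orbitals: 11 + 24 = 35. With ms fixed to +1/2 there is one state per orbital, so 35 states.

35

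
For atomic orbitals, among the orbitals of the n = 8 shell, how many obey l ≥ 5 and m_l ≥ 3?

12

The (l, m_l) pairs meeting l ≥ 5 and m_l ≥ 3 give: l=5 → 3; l=6 → 4; l=7 → 5.
Total orbitals: 3 + 4 + 5 = 12.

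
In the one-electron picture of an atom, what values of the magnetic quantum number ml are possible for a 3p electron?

The 3p subshell has l = 1, and ml takes every integer from −l to +l. With l = 1 that gives the 3 values -1, 0, 1.

-1, 0, 1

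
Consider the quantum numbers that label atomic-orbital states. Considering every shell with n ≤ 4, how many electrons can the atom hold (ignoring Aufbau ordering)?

Total orbitals = 1² + 2² + 3² + 4² = 30. Doubling for spin gives 60 electrons.

60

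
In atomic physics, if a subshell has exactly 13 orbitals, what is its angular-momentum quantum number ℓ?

ℓ = 6

2ℓ+1 = 13 gives ℓ = 6.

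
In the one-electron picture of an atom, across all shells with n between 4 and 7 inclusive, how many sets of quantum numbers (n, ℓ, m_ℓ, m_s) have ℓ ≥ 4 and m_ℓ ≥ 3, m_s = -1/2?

16

Count contributing orbitals for each principal shell:
n=5 → 2; n=6 → 5; n=7 → 9.
Orbitals: 2 + 5 + 9 = 16. With m_s fixed to -1/2 there is one state per orbital, so 16 states.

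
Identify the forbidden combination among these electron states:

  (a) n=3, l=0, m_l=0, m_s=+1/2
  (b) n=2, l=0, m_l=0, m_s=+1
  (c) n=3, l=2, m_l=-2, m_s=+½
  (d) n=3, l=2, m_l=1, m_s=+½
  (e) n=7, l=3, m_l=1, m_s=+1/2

(b) has m_s = +1, but an electron's spin must be ±1/2.
The remaining sets (a), (c), (d), (e) satisfy all four rules.

(b)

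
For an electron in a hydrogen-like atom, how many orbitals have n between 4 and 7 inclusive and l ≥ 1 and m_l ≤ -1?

Go shell by shell, enumerating (l, m_l) with l ≥ 1 and m_l ≤ -1:
n=4 → 6; n=5 → 10; n=6 → 15; n=7 → 21.
Total orbitals: 6 + 10 + 15 + 21 = 52.

52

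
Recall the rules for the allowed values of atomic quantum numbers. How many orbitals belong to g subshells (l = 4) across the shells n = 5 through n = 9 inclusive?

A g subshell (l = 4) exists for every n ≥ 5, so shells n = 5, 6, 7, 8, 9 each contribute one — 5 subshells.
Since each g subshell has 2·4+1 = 9 orbitals, the total is 5 × 9 = 45.

45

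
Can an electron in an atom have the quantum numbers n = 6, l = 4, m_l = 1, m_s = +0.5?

Valid

n = 6 is a positive integer. l = 4 satisfies 0 ≤ l ≤ n−1 = 5. m_l = 1 lies in the range −l … +l (here −4 … 4). m_s = +1/2 is one of ±1/2.
All four constraints are satisfied.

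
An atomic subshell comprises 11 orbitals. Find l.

l = 5 (h)

2l+1 = 11 gives l = 5.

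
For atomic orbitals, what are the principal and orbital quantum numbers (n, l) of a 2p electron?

The leading integer gives n = 2; the letter 'p' means l = 1.

n = 2, l = 1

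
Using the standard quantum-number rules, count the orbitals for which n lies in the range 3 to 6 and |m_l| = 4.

For each n in the range, tally the orbitals obeying |m_l| = 4:
n=5 → 2; n=6 → 4.
Total orbitals: 2 + 4 = 6.

6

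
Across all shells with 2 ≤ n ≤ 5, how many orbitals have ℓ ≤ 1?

Count contributing orbitals for each principal shell:
n=2 → 4; n=3 → 4; n=4 → 4; n=5 → 4.
Total orbitals: 4 + 4 + 4 + 4 = 16.

16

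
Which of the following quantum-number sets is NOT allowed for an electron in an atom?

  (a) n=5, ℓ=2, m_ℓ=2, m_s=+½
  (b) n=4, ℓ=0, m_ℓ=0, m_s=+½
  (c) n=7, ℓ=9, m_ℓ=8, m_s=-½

(c)

(c) has ℓ = 9 ≥ n = 7, violating 0 ≤ ℓ ≤ n−1.
The remaining sets (a), (b) satisfy all four rules.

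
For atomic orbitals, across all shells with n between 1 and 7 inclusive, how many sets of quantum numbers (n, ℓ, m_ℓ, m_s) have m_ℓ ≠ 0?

224

Go shell by shell, enumerating (ℓ, m_ℓ) with m_ℓ ≠ 0:
n=2 → 2; n=3 → 6; n=4 → 12; n=5 → 20; n=6 → 30; n=7 → 42.
Orbitals: 2 + 6 + 12 + 20 + 30 + 42 = 112. Including both spin states (m_s = ±1/2) gives 2 × 112 = 224 states.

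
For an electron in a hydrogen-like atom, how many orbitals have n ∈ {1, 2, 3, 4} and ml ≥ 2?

4

Per-shell orbital counts meeting the constraint:
n=3 → 1; n=4 → 3.
Total orbitals: 1 + 3 = 4.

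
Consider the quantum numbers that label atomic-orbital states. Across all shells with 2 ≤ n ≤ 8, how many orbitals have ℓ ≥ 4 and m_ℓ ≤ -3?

Go shell by shell, enumerating (ℓ, m_ℓ) with ℓ ≥ 4 and m_ℓ ≤ -3:
n=5 → 2; n=6 → 5; n=7 → 9; n=8 → 14.
Total orbitals: 2 + 5 + 9 + 14 = 30.

30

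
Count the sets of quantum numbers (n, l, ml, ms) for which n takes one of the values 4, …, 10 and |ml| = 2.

Go shell by shell, enumerating (l, ml) with |ml| = 2:
n=4 → 4; n=5 → 6; n=6 → 8; n=7 → 10; n=8 → 12; n=9 → 14; n=10 → 16.
Orbitals: 4 + 6 + 8 + 10 + 12 + 14 + 16 = 70. Including both spin states (ms = ±1/2) gives 2 × 70 = 140 states.

140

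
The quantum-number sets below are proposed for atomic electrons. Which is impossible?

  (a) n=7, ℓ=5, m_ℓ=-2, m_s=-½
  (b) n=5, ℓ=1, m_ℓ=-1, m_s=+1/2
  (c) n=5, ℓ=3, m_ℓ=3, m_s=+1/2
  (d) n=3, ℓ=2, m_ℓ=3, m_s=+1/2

(d) has |m_ℓ| = 3 > ℓ = 2, violating −ℓ ≤ m_ℓ ≤ ℓ.
The remaining sets (a), (b), (c) satisfy all four rules.

(d)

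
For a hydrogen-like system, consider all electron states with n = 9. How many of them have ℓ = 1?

6

The (ℓ, m_ℓ) pairs meeting ℓ = 1 give: ℓ=1 → 3.
Orbitals: 3. Each orbital carries two spin states, so 3 × 2 = 6 states.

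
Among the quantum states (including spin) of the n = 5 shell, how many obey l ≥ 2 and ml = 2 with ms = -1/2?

3

With n = 5 the allowed l are 0, 1, …, 4.
Orbitals with l ≥ 2 and ml = 2, by l: l=2 → 1; l=3 → 1; l=4 → 1.
Orbitals: 1 + 1 + 1 = 3. With ms fixed to a single value there is one state per orbital, giving 3 states.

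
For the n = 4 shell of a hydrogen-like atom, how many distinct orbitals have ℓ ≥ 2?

12

Go through ℓ = 0, …, 3 (the values permitted for n = 4).
Orbitals with ℓ ≥ 2, by ℓ: ℓ=2 → 5; ℓ=3 → 7.
Total orbitals: 5 + 7 = 12.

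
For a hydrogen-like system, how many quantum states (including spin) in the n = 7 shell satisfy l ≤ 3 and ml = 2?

Go through l = 0, …, 6 (the values permitted for n = 7).
Orbitals with l ≤ 3 and ml = 2, by l: l=2 → 1; l=3 → 1.
Orbitals: 1 + 1 = 2. Each orbital carries two spin states, so 2 × 2 = 4 states.

4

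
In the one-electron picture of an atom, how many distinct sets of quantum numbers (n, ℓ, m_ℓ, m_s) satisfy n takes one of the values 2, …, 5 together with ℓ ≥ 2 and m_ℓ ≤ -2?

For each n in the range, tally the orbitals obeying ℓ ≥ 2 and m_ℓ ≤ -2:
n=3 → 1; n=4 → 3; n=5 → 6.
Orbitals: 1 + 3 + 6 = 10. Including both spin states (m_s = ±1/2) gives 2 × 10 = 20 states.

20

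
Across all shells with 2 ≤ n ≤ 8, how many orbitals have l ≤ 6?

188

Go shell by shell, enumerating (l, m_l) with l ≤ 6:
n=2 → 4; n=3 → 9; n=4 → 16; n=5 → 25; n=6 → 36; n=7 → 49; n=8 → 49.
Total orbitals: 4 + 9 + 16 + 25 + 36 + 49 + 49 = 188.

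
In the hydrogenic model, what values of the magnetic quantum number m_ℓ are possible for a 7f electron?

-3, -2, -1, 0, 1, 2, 3

The 7f subshell has ℓ = 3, and m_ℓ takes every integer from −ℓ to +ℓ. With ℓ = 3 that gives the 7 values -3, -2, -1, 0, 1, 2, 3.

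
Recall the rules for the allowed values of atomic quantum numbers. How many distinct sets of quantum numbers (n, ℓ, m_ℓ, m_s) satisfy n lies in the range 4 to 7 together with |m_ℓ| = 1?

72

For each n in the range, tally the orbitals obeying |m_ℓ| = 1:
n=4 → 6; n=5 → 8; n=6 → 10; n=7 → 12.
Orbitals: 6 + 8 + 10 + 12 = 36. Including both spin states (m_s = ±1/2) gives 2 × 36 = 72 states.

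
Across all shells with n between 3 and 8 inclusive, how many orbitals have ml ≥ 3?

35

Per-shell orbital counts meeting the constraint:
n=4 → 1; n=5 → 3; n=6 → 6; n=7 → 10; n=8 → 15.
Total orbitals: 1 + 3 + 6 + 10 + 15 = 35.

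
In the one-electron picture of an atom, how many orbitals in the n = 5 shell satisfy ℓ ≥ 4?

With n = 5 the allowed ℓ are 0, 1, …, 4.
Per ℓ-value: ℓ=4 → 9.
Total orbitals: 9.

9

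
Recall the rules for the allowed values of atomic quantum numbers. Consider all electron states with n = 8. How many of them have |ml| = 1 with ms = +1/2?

Orbitals with |ml| = 1, by l: l=1 → 2; l=2 → 2; l=3 → 2; l=4 → 2; l=5 → 2; l=6 → 2; l=7 → 2.
Orbitals: 2 + 2 + 2 + 2 + 2 + 2 + 2 = 14. With ms fixed to a single value there is one state per orbital, giving 14 states.

14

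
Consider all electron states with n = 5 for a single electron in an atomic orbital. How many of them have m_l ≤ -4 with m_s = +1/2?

1

Go through l = 0, …, 4 (the values permitted for n = 5).
Contributions: l=4 → 1.
Orbitals: 1. With m_s fixed to a single value there is one state per orbital, giving 1 state.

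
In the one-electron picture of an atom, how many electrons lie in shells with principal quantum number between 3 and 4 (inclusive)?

50

Shell n has n² orbitals: 3²=9 + 4²=16 = 25 orbitals.
Two spin states per orbital: 2 × 25 = 50 electrons.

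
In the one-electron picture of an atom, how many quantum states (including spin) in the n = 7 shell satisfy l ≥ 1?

Contributions: l=1 → 3; l=2 → 5; l=3 → 7; l=4 → 9; l=5 → 11; l=6 → 13.
Orbitals: 3 + 5 + 7 + 9 + 11 + 13 = 48. Each orbital carries two spin states, so 48 × 2 = 96 states.

96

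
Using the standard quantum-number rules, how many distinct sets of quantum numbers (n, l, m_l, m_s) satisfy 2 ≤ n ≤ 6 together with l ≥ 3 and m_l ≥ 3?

Work shell by shell — for each n, count the (l, m_l) pairs that satisfy l ≥ 3 and m_l ≥ 3:
n=4 → 1; n=5 → 3; n=6 → 6.
Orbitals: 1 + 3 + 6 = 10. Including both spin states (m_s = ±1/2) gives 2 × 10 = 20 states.

20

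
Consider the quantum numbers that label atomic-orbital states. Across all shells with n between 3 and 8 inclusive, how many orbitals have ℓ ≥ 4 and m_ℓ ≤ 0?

60

For each n in the range, tally the orbitals obeying ℓ ≥ 4 and m_ℓ ≤ 0:
n=5 → 5; n=6 → 11; n=7 → 18; n=8 → 26.
Total orbitals: 5 + 11 + 18 + 26 = 60.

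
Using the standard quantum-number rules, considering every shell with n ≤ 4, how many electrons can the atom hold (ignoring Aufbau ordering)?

60

Total orbitals = 1² + 2² + 3² + 4² = 30. Doubling for spin gives 60 electrons.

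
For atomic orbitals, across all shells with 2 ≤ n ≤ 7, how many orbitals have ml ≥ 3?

Go shell by shell, enumerating (l, ml) with ml ≥ 3:
n=4 → 1; n=5 → 3; n=6 → 6; n=7 → 10.
Total orbitals: 1 + 3 + 6 + 10 = 20.

20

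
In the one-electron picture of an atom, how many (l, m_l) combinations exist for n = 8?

The n = 8 shell contains n² = 8² = 64 orbitals.

64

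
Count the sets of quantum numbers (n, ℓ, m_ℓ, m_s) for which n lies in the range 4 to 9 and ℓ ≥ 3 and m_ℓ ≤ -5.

40

For each n in the range, tally the orbitals obeying ℓ ≥ 3 and m_ℓ ≤ -5:
n=6 → 1; n=7 → 3; n=8 → 6; n=9 → 10.
Orbitals: 1 + 3 + 6 + 10 = 20. Including both spin states (m_s = ±1/2) gives 2 × 20 = 40 states.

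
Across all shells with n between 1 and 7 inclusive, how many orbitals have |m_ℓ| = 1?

42

Count contributing orbitals for each principal shell:
n=2 → 2; n=3 → 4; n=4 → 6; n=5 → 8; n=6 → 10; n=7 → 12.
Total orbitals: 2 + 4 + 6 + 8 + 10 + 12 = 42.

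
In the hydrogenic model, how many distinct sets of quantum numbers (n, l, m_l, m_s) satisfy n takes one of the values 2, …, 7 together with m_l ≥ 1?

112

Go shell by shell, enumerating (l, m_l) with m_l ≥ 1:
n=2 → 1; n=3 → 3; n=4 → 6; n=5 → 10; n=6 → 15; n=7 → 21.
Orbitals: 1 + 3 + 6 + 10 + 15 + 21 = 56. Including both spin states (m_s = ±1/2) gives 2 × 56 = 112 states.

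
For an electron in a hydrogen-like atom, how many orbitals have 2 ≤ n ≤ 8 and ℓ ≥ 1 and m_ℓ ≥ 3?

Treat each shell separately and count matching orbitals:
n=4 → 1; n=5 → 3; n=6 → 6; n=7 → 10; n=8 → 15.
Total orbitals: 1 + 3 + 6 + 10 + 15 = 35.

35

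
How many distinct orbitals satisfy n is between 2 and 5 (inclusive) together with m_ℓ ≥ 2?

10

Treat each shell separately and count matching orbitals:
n=3 → 1; n=4 → 3; n=5 → 6.
Total orbitals: 1 + 3 + 6 = 10.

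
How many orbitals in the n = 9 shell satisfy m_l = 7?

Per l-value: l=7 → 1; l=8 → 1.
Total orbitals: 1 + 1 = 2.

2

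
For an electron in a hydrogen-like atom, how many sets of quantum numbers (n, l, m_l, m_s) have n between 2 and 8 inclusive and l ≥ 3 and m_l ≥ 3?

Treat each shell separately and count matching orbitals:
n=4 → 1; n=5 → 3; n=6 → 6; n=7 → 10; n=8 → 15.
Orbitals: 1 + 3 + 6 + 10 + 15 = 35. Including both spin states (m_s = ±1/2) gives 2 × 35 = 70 states.

70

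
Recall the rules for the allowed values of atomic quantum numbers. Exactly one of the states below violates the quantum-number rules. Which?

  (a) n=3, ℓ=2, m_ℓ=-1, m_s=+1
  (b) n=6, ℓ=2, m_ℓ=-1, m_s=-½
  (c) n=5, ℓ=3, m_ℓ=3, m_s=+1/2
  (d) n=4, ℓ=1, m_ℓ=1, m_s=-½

(a)

(a) has m_s = +1, but an electron's spin must be ±1/2.
The remaining sets (b), (c), (d) satisfy all four rules.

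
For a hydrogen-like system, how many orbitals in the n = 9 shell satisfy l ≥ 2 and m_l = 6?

3

The (l, m_l) pairs meeting l ≥ 2 and m_l = 6 give: l=6 → 1; l=7 → 1; l=8 → 1.
Total orbitals: 1 + 1 + 1 = 3.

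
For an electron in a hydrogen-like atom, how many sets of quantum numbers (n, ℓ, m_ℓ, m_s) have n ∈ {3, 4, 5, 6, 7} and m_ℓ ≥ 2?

70

For each n in the range, tally the orbitals obeying m_ℓ ≥ 2:
n=3 → 1; n=4 → 3; n=5 → 6; n=6 → 10; n=7 → 15.
Orbitals: 1 + 3 + 6 + 10 + 15 = 35. Including both spin states (m_s = ±1/2) gives 2 × 35 = 70 states.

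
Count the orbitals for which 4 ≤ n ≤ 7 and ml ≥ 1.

Go shell by shell, enumerating (l, ml) with ml ≥ 1:
n=4 → 6; n=5 → 10; n=6 → 15; n=7 → 21.
Total orbitals: 6 + 10 + 15 + 21 = 52.

52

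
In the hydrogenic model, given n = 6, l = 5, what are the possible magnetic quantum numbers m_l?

m_l takes every integer from −l to +l. With l = 5 that gives the 11 values -5, -4, -3, -2, -1, 0, 1, 2, 3, 4, 5.

-5, -4, -3, -2, -1, 0, 1, 2, 3, 4, 5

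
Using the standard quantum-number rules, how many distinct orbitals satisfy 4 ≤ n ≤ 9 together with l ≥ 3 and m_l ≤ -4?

35

Go shell by shell, enumerating (l, m_l) with l ≥ 3 and m_l ≤ -4:
n=5 → 1; n=6 → 3; n=7 → 6; n=8 → 10; n=9 → 15.
Total orbitals: 1 + 3 + 6 + 10 + 15 = 35.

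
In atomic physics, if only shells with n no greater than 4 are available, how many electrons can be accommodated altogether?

Total orbitals = 1² + 2² + 3² + 4² = 30. Doubling for spin gives 60 electrons.

60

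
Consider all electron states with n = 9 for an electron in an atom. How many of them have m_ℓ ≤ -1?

72

With n = 9 the allowed ℓ are 0, 1, …, 8.
Orbitals with m_ℓ ≤ -1, by ℓ: ℓ=1 → 1; ℓ=2 → 2; ℓ=3 → 3; ℓ=4 → 4; ℓ=5 → 5; ℓ=6 → 6; ℓ=7 → 7; ℓ=8 → 8.
Orbitals: 1 + 2 + 3 + 4 + 5 + 6 + 7 + 8 = 36. Each orbital carries two spin states, so 36 × 2 = 72 states.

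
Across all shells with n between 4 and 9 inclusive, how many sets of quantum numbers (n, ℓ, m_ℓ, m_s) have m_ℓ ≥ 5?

40

Count contributing orbitals for each principal shell:
n=6 → 1; n=7 → 3; n=8 → 6; n=9 → 10.
Orbitals: 1 + 3 + 6 + 10 = 20. Including both spin states (m_s = ±1/2) gives 2 × 20 = 40 states.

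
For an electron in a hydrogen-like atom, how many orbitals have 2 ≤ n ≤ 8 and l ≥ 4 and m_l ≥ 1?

50

Work shell by shell — for each n, count the (l, m_l) pairs that satisfy l ≥ 4 and m_l ≥ 1:
n=5 → 4; n=6 → 9; n=7 → 15; n=8 → 22.
Total orbitals: 4 + 9 + 15 + 22 = 50.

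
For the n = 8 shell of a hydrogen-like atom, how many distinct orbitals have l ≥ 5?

39

For n = 8, l ranges over 0 … 7.
Orbitals with l ≥ 5, by l: l=5 → 11; l=6 → 13; l=7 → 15.
Total orbitals: 11 + 13 + 15 = 39.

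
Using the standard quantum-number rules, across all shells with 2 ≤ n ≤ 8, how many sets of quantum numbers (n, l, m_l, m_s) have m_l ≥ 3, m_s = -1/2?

Per-shell orbital counts meeting the constraint:
n=4 → 1; n=5 → 3; n=6 → 6; n=7 → 10; n=8 → 15.
Orbitals: 1 + 3 + 6 + 10 + 15 = 35. With m_s fixed to -1/2 there is one state per orbital, so 35 states.

35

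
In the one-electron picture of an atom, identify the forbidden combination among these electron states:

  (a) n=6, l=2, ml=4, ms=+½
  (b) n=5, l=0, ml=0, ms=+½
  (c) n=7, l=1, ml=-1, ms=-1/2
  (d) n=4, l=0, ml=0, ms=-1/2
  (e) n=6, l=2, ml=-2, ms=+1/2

(a)

(a) has |ml| = 4 > l = 2, violating −l ≤ ml ≤ l.
The remaining sets (b), (c), (d), (e) satisfy all four rules.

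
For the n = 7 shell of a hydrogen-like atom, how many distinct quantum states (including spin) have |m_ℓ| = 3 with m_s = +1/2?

Contributions: ℓ=3 → 2; ℓ=4 → 2; ℓ=5 → 2; ℓ=6 → 2.
Orbitals: 2 + 2 + 2 + 2 = 8. With m_s fixed to a single value there is one state per orbital, giving 8 states.

8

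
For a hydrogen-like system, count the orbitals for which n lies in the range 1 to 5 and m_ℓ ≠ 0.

Treat each shell separately and count matching orbitals:
n=2 → 2; n=3 → 6; n=4 → 12; n=5 → 20.
Total orbitals: 2 + 6 + 12 + 20 = 40.

40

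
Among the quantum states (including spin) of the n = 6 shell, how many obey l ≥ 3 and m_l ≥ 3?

12

The n = 6 shell has l = 0 through 5; check each.
Orbitals with l ≥ 3 and m_l ≥ 3, by l: l=3 → 1; l=4 → 2; l=5 → 3.
Orbitals: 1 + 2 + 3 = 6. Each orbital carries two spin states, so 6 × 2 = 12 states.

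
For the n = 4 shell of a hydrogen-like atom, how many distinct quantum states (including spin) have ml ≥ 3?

Contributions: l=3 → 1.
Orbitals: 1. Each orbital carries two spin states, so 1 × 2 = 2 states.

2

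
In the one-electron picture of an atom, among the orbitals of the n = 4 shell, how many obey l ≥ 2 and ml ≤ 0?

Go through l = 0, …, 3 (the values permitted for n = 4).
Per l-value: l=2 → 3; l=3 → 4.
Total orbitals: 3 + 4 = 7.

7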